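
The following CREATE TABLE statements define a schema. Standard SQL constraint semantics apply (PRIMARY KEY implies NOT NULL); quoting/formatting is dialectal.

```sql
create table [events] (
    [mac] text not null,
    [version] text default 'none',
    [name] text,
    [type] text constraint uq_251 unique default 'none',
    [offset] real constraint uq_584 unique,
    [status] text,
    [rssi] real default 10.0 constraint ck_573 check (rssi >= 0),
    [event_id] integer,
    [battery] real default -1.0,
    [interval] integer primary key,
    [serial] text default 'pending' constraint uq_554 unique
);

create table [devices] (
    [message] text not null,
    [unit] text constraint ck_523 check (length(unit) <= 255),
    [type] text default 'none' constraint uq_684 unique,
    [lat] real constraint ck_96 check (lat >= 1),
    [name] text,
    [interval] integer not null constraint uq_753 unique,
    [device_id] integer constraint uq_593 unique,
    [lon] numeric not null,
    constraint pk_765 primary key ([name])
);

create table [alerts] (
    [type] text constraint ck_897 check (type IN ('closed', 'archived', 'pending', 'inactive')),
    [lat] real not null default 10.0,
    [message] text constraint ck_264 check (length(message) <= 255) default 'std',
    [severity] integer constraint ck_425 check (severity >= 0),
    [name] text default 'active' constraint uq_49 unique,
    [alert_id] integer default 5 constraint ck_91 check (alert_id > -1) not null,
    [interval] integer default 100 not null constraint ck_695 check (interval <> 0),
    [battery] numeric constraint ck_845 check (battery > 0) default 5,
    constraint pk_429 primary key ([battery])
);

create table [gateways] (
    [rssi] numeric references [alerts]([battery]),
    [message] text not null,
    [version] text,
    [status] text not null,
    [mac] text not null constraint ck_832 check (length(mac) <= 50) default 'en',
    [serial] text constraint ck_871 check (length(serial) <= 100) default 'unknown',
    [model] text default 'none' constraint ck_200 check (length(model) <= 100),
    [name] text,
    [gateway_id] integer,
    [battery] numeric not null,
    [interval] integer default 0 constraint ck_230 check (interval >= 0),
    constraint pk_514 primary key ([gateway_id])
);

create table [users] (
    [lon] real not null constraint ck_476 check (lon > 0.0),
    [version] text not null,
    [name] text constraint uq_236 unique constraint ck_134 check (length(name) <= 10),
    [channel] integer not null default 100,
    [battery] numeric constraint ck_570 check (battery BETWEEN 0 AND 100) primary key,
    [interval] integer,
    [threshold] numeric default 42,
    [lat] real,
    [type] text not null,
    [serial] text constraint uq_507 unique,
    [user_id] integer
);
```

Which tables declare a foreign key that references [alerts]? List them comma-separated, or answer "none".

gateways

- gateways.rssi references alerts(battery).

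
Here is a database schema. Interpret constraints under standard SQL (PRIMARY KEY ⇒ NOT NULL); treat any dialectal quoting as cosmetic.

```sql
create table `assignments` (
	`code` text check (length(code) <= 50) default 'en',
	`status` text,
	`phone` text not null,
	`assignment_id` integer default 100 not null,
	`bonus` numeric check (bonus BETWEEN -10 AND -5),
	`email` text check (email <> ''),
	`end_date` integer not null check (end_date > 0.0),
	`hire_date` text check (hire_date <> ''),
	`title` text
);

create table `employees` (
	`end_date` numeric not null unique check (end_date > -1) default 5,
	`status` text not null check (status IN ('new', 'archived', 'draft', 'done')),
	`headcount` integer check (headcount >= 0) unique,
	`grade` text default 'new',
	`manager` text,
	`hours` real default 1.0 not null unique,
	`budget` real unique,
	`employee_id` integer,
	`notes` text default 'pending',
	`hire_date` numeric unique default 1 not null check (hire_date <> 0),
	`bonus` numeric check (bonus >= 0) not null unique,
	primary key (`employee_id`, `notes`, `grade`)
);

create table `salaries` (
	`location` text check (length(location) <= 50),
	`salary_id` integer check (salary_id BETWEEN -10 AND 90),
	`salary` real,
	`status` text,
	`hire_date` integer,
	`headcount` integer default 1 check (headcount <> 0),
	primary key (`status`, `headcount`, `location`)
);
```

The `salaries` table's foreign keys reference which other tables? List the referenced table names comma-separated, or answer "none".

none

No column in salaries has a REFERENCES clause.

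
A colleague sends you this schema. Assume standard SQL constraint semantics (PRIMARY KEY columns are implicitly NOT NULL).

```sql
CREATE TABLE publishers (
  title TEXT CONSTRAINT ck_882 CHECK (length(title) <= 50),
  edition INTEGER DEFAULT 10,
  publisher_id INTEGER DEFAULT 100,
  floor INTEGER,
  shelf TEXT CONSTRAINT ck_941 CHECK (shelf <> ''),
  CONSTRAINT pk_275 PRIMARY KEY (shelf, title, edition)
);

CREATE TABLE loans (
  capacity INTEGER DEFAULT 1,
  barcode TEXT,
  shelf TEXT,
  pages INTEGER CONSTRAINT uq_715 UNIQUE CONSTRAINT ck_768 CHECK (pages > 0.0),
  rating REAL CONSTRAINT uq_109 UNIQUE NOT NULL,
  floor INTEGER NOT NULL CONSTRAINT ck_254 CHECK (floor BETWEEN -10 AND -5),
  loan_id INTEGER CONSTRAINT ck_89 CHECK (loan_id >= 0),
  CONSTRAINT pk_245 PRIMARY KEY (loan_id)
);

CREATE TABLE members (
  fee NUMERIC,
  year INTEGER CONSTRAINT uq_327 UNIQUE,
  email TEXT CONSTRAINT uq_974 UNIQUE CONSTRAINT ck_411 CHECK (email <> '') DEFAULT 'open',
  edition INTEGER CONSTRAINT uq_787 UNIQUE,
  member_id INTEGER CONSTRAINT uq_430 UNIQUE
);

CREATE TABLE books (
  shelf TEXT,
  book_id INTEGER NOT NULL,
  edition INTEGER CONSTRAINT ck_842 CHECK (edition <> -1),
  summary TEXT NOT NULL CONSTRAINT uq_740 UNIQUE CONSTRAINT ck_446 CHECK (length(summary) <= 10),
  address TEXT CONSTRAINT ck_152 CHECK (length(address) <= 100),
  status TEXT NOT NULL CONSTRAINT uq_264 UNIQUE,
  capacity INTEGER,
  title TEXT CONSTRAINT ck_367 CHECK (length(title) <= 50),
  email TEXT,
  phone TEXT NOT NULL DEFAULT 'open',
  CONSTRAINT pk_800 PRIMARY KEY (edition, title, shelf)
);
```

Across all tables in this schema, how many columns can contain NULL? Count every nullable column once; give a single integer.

publishers: 2 nullable (publisher_id, floor — PK (shelf, title, edition) and explicit NOT NULL columns excluded).
loans: 4 nullable (capacity, barcode, shelf, pages — PK (loan_id) and explicit NOT NULL columns excluded).
members: 5 nullable (fee, year, email, edition, member_id — PK none and explicit NOT NULL columns excluded).
books: 3 nullable (address, capacity, email — PK (edition, title, shelf) and explicit NOT NULL columns excluded).
Total: 2 + 4 + 5 + 3 = 14.

14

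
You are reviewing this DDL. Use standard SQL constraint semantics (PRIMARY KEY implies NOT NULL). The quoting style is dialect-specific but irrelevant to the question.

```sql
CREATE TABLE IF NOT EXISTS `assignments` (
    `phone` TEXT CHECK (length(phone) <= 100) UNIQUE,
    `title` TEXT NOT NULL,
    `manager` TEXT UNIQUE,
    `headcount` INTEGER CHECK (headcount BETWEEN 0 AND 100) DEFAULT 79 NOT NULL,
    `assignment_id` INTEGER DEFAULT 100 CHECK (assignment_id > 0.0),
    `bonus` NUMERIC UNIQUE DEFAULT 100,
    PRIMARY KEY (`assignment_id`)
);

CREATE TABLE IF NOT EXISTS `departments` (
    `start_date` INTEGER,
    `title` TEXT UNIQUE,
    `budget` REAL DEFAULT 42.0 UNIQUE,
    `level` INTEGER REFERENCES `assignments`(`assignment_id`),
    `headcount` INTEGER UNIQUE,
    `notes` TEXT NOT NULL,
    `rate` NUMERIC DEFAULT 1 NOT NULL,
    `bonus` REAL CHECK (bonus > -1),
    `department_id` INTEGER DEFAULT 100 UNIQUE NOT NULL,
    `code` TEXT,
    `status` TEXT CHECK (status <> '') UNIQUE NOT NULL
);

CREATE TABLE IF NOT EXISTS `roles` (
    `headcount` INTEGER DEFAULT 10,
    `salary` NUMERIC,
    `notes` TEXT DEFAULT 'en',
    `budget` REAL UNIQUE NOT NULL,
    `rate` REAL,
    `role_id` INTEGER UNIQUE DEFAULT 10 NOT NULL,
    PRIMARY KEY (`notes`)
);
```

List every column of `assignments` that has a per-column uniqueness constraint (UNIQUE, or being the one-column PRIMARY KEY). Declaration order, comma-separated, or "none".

phone, manager, assignment_id, bonus

- phone: declared UNIQUE → unique.
- title: no UNIQUE or single-column PK constraint.
- manager: declared UNIQUE → unique.
- headcount: no UNIQUE or single-column PK constraint.
- assignment_id: single-column PRIMARY KEY → unique.
- bonus: declared UNIQUE → unique.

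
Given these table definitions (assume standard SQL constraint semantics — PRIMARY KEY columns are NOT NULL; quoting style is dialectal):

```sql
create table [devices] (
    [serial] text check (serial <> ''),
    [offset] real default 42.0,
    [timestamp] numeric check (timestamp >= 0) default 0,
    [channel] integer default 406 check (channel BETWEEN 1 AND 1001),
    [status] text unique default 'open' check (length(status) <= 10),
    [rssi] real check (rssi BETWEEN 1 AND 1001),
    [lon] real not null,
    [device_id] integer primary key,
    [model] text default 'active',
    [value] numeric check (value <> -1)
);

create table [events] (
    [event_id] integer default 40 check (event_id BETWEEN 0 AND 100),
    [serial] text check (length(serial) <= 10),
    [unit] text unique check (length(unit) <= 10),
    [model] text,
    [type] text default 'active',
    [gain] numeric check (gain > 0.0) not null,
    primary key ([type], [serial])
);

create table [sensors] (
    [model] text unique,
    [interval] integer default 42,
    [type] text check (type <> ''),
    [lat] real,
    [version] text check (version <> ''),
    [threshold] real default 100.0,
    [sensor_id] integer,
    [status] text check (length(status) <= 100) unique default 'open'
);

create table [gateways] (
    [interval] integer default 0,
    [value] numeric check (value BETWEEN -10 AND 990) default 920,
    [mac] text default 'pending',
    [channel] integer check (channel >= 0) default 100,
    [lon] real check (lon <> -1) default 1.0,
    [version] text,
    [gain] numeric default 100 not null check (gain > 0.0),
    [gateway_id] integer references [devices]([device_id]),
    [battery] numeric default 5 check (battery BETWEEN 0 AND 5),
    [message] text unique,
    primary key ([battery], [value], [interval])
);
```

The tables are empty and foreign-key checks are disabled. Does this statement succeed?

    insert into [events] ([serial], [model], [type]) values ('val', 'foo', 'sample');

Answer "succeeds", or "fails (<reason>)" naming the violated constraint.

fails (NOT NULL on gain)

gain is omitted from the column list and has no DEFAULT, so it would receive NULL.
But gain is declared NOT NULL.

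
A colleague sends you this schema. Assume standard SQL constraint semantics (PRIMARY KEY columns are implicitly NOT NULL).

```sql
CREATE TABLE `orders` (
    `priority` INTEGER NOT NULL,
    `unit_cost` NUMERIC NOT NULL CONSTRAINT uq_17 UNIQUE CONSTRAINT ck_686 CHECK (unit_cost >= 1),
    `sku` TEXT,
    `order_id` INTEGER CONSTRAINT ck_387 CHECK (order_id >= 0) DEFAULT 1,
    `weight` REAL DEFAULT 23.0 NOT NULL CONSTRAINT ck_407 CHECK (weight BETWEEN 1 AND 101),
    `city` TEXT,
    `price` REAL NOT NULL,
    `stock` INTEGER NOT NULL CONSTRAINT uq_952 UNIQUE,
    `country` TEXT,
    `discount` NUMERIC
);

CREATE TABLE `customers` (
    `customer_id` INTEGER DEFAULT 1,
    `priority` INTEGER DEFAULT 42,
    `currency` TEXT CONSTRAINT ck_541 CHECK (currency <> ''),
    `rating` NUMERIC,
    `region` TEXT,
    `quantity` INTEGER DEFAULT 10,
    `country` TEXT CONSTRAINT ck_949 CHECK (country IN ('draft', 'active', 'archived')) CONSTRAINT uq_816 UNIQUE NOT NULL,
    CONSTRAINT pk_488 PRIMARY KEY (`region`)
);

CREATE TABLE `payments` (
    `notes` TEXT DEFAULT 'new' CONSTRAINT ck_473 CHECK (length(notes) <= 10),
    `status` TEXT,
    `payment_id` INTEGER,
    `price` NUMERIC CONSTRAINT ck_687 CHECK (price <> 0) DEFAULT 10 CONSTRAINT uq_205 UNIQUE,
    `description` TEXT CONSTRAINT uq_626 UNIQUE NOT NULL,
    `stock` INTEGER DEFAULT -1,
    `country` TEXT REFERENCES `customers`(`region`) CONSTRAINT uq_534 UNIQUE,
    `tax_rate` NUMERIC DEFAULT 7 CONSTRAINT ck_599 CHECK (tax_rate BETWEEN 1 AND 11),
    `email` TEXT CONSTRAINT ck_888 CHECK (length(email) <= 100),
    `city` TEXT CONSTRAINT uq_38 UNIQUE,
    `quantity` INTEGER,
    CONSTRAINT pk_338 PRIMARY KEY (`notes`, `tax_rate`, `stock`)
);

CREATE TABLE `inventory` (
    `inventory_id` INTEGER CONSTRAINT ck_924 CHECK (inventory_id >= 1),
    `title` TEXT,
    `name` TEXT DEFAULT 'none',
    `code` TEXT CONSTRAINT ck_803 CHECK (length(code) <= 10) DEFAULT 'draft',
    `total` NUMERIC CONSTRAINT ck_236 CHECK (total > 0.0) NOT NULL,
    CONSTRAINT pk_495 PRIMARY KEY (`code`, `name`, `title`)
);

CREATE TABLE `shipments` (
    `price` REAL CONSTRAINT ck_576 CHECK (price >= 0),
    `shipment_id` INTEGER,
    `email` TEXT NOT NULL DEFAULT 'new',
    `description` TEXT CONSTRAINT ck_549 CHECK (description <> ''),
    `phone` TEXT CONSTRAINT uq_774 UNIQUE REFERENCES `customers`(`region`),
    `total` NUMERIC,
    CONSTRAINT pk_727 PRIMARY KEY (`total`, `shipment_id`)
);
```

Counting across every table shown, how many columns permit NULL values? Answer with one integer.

21

orders: 5 nullable (sku, order_id, city, country, discount — PK none and explicit NOT NULL columns excluded).
customers: 5 nullable (customer_id, priority, currency, rating, quantity — PK (region) and explicit NOT NULL columns excluded).
payments: 7 nullable (status, payment_id, price, country, email, city, quantity — PK (notes, tax_rate, stock) and explicit NOT NULL columns excluded).
inventory: 1 nullable (inventory_id — PK (code, name, title) and explicit NOT NULL columns excluded).
shipments: 3 nullable (price, description, phone — PK (total, shipment_id) and explicit NOT NULL columns excluded).
Total: 5 + 5 + 7 + 1 + 3 = 21.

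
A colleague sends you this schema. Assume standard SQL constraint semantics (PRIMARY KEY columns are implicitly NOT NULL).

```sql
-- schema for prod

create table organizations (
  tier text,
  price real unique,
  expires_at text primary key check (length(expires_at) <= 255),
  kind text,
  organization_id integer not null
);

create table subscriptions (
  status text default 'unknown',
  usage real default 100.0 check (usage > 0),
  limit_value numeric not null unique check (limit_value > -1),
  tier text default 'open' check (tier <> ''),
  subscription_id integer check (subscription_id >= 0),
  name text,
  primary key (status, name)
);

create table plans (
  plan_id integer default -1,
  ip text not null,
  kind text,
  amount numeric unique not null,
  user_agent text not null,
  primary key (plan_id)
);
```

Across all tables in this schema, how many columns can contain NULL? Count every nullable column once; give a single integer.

organizations: 3 nullable (tier, price, kind — PK (expires_at) and explicit NOT NULL columns excluded).
subscriptions: 3 nullable (usage, tier, subscription_id — PK (status, name) and explicit NOT NULL columns excluded).
plans: 1 nullable (kind — PK (plan_id) and explicit NOT NULL columns excluded).
Total: 3 + 3 + 1 = 7.

7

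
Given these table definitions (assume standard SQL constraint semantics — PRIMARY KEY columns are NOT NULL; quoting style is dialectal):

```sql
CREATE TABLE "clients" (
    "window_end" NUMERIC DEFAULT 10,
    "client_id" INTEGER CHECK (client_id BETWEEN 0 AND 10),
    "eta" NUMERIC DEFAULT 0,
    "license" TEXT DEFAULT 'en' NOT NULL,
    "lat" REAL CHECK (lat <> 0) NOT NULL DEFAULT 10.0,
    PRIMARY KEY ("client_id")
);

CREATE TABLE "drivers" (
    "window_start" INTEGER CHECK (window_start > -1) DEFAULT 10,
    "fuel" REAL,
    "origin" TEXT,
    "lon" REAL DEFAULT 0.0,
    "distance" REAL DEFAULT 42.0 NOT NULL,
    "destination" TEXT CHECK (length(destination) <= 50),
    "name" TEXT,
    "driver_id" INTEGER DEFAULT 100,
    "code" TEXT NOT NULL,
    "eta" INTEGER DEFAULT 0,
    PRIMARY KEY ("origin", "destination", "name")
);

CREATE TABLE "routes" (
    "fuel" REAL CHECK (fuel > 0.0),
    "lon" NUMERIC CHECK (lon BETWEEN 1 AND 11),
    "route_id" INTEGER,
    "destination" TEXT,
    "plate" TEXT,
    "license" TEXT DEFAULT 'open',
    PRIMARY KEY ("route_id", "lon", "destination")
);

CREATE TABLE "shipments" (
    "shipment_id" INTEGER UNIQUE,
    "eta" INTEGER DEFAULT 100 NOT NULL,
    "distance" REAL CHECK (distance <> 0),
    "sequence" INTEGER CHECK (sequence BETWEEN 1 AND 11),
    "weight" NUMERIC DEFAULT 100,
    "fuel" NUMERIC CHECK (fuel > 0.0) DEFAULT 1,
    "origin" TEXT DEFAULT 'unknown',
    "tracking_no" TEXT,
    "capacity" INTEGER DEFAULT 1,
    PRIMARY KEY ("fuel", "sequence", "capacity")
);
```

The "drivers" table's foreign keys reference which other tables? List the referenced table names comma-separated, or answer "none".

No column in drivers has a REFERENCES clause.

none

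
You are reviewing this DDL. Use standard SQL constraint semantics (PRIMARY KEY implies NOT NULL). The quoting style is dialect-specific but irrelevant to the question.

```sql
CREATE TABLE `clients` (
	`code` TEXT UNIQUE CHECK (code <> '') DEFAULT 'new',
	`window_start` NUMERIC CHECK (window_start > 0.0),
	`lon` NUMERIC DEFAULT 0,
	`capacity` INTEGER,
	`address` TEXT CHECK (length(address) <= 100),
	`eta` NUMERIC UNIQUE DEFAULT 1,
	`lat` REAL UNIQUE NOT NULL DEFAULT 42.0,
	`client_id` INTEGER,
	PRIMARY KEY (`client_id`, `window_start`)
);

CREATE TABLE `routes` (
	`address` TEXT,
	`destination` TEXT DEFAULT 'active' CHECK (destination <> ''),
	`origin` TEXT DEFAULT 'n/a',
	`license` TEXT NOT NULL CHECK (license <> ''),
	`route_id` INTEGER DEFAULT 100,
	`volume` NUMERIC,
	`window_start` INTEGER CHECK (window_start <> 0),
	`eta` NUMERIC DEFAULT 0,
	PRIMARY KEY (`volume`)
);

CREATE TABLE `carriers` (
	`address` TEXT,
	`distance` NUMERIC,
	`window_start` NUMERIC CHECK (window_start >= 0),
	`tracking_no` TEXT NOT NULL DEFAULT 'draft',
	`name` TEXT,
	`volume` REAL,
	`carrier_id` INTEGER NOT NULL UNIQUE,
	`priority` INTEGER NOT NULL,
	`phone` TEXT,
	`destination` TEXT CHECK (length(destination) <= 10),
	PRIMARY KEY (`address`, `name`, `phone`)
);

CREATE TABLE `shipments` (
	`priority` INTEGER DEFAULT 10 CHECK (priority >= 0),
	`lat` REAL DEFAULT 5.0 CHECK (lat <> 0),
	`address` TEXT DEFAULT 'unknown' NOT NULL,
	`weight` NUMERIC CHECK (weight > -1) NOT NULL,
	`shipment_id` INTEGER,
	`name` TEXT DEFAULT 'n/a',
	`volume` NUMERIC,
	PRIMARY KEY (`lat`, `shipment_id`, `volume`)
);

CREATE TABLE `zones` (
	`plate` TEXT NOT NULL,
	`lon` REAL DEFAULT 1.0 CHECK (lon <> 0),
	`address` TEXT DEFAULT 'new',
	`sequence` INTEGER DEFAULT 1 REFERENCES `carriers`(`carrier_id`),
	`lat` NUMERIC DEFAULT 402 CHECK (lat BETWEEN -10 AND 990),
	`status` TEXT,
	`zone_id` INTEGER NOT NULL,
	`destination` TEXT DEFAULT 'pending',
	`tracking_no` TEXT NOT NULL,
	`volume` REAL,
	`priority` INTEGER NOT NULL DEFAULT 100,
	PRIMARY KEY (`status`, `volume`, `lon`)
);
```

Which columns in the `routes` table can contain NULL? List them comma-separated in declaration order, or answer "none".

- address: no NOT NULL constraint applies → nullable.
- destination: CHECK does not forbid NULL (a CHECK constraint passes when its expression is NULL) → nullable.
- origin: DEFAULT only fills an omitted column; an explicit NULL is still allowed → nullable.
- license: declared NOT NULL → not nullable.
- route_id: DEFAULT only fills an omitted column; an explicit NULL is still allowed → nullable.
- volume: part of the PRIMARY KEY, which implies NOT NULL → not nullable.
- window_start: CHECK does not forbid NULL (a CHECK constraint passes when its expression is NULL) → nullable.
- eta: DEFAULT only fills an omitted column; an explicit NULL is still allowed → nullable.

address, destination, origin, route_id, window_start, eta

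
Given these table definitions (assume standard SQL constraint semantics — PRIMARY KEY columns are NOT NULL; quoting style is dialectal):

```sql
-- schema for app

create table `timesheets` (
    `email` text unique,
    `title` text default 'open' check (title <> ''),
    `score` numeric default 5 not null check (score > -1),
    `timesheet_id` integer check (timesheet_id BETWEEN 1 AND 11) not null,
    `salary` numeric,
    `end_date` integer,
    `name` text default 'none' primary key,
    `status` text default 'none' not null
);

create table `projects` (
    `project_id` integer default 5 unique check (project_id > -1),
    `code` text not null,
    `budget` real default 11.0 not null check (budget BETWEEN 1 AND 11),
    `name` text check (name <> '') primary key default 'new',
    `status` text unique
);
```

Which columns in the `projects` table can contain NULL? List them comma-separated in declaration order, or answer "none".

- project_id: CHECK does not forbid NULL (a CHECK constraint passes when its expression is NULL) → nullable.
- code: declared NOT NULL → not nullable.
- budget: declared NOT NULL → not nullable.
- name: part of the PRIMARY KEY, which implies NOT NULL → not nullable.
- status: UNIQUE does not imply NOT NULL → nullable.

project_id, status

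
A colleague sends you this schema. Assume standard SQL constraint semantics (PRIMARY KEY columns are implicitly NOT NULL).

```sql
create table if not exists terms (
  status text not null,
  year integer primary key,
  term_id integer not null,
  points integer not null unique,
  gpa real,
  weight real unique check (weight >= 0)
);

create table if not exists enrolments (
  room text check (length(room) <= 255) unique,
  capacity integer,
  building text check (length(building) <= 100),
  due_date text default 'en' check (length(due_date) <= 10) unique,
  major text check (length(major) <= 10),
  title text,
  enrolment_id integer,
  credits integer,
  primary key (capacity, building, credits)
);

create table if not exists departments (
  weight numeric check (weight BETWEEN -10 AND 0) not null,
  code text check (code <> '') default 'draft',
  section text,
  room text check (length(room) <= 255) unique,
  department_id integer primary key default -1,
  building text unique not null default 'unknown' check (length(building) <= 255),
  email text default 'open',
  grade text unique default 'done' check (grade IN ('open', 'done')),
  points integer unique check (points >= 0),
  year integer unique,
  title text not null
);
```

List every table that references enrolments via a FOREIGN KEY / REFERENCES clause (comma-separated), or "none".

No REFERENCES clause anywhere in the schema names enrolments.

none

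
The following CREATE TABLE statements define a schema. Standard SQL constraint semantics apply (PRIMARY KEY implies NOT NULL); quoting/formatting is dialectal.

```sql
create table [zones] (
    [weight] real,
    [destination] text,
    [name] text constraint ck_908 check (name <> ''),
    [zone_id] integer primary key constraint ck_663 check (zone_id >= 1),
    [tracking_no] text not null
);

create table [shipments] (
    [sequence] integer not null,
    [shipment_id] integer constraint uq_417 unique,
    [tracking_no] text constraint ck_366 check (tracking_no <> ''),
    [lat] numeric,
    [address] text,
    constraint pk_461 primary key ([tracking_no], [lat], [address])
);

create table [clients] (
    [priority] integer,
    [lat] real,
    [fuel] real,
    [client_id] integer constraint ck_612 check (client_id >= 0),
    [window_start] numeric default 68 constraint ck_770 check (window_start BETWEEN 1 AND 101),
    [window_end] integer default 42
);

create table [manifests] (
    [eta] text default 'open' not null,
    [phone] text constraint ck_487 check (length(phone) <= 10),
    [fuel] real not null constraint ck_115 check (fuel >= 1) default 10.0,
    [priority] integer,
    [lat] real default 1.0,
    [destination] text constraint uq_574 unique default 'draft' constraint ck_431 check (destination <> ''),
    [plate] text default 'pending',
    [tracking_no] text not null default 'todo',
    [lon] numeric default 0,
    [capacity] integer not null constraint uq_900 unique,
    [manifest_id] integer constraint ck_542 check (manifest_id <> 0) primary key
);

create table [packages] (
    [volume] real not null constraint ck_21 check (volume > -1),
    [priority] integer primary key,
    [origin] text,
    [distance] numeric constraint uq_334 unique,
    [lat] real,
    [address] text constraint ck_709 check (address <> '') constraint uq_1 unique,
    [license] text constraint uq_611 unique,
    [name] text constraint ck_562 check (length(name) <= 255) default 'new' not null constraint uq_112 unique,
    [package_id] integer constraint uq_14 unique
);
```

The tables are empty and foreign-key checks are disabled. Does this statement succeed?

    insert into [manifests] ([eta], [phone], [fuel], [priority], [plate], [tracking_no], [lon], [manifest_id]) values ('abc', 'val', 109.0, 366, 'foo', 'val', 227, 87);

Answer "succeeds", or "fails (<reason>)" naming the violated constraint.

capacity is omitted from the column list and has no DEFAULT, so it would receive NULL.
But capacity is declared NOT NULL.

fails (NOT NULL on capacity)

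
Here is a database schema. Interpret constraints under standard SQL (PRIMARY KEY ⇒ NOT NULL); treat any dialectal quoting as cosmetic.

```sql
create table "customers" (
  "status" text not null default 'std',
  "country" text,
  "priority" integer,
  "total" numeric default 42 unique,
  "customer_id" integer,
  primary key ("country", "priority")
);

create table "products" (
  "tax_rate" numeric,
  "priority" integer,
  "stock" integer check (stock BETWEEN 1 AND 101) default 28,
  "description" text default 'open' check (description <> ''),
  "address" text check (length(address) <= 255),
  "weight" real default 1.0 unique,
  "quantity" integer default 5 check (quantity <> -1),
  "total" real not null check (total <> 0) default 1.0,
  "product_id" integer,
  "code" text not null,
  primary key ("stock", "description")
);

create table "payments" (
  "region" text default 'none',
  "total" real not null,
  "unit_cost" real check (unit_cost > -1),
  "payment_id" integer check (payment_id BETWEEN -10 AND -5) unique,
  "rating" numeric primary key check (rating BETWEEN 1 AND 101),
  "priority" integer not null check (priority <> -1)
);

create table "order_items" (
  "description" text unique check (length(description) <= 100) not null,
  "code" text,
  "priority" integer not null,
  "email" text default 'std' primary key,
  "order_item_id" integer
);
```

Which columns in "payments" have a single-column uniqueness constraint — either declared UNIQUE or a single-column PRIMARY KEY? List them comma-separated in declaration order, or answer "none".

- region: no UNIQUE or single-column PK constraint.
- total: no UNIQUE or single-column PK constraint.
- unit_cost: no UNIQUE or single-column PK constraint.
- payment_id: declared UNIQUE → unique.
- rating: single-column PRIMARY KEY → unique.
- priority: no UNIQUE or single-column PK constraint.

payment_id, rating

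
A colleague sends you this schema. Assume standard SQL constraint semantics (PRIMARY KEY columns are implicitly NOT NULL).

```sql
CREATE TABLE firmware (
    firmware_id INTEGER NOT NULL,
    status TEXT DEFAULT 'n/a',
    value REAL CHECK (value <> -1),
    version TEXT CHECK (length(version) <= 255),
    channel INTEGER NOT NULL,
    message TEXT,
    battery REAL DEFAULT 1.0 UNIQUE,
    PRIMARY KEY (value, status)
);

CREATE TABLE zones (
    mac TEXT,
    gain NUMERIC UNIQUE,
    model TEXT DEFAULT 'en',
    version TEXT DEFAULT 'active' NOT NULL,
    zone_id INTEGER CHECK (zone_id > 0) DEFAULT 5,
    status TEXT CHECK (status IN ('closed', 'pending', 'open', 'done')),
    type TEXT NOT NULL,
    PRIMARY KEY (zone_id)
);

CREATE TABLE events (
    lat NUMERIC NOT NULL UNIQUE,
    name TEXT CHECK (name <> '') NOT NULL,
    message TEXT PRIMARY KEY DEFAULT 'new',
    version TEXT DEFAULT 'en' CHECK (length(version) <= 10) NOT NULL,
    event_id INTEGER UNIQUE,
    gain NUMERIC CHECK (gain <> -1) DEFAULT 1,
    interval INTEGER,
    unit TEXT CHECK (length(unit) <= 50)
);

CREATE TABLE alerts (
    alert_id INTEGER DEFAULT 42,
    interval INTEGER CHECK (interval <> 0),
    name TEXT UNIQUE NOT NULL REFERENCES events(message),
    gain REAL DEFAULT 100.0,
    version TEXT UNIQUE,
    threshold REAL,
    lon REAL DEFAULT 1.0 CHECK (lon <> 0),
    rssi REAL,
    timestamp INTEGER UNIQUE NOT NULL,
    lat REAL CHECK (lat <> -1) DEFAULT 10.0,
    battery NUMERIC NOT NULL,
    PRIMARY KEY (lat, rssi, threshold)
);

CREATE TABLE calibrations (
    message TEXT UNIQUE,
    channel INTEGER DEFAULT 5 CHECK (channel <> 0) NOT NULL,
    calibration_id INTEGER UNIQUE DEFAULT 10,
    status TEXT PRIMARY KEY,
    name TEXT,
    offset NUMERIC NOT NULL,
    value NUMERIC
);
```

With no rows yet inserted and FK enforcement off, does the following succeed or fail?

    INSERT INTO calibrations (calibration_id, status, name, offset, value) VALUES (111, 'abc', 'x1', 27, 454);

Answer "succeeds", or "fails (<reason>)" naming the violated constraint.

succeeds

NOT NULL columns: channel defaults to 5; offset is supplied; status is supplied.
No constraint is violated.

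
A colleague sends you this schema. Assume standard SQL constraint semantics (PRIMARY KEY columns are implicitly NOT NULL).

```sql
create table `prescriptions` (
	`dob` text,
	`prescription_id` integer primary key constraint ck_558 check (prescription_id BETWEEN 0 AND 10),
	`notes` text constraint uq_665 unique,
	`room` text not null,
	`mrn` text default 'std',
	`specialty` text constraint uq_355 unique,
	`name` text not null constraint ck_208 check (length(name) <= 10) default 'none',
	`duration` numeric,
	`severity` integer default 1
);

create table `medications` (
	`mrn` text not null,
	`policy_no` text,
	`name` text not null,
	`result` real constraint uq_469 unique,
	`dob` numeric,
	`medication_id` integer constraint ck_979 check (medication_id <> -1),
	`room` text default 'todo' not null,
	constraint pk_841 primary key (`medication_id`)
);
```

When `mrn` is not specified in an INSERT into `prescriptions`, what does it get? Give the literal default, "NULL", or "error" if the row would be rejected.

mrn has an explicit DEFAULT 'std'.
When the column is omitted from an INSERT, that default is used.

'std'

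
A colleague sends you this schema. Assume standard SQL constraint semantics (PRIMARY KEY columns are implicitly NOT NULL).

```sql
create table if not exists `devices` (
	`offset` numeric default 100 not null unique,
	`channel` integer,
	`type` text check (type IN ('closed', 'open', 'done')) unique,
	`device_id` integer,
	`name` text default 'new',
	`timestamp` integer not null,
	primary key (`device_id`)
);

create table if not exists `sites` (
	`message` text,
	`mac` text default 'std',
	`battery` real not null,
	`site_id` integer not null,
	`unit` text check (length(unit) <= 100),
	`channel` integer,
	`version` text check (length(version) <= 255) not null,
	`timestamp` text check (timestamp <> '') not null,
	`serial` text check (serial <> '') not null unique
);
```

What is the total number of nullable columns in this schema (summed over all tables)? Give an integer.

devices: 3 nullable (channel, type, name — PK (device_id) and explicit NOT NULL columns excluded).
sites: 4 nullable (message, mac, unit, channel — PK none and explicit NOT NULL columns excluded).
Total: 3 + 4 = 7.

7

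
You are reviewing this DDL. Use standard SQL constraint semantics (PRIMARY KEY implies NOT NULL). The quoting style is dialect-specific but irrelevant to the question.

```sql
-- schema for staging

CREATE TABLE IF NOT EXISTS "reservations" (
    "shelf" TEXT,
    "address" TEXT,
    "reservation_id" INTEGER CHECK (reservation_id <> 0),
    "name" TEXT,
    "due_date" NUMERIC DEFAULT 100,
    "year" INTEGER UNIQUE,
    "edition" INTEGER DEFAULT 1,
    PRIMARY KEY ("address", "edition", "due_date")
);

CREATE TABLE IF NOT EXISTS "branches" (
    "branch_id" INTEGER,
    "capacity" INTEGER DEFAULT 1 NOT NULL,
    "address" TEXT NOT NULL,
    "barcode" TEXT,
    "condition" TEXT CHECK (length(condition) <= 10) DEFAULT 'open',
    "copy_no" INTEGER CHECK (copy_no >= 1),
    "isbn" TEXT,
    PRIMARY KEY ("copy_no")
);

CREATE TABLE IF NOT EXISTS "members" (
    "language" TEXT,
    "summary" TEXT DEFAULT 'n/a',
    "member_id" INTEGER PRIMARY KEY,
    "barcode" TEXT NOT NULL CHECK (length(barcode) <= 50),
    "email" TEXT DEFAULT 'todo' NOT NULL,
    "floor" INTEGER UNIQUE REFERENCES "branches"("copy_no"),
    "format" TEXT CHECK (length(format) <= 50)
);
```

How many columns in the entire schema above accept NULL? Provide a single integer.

12

reservations: 4 nullable (shelf, reservation_id, name, year — PK (address, edition, due_date) and explicit NOT NULL columns excluded).
branches: 4 nullable (branch_id, barcode, condition, isbn — PK (copy_no) and explicit NOT NULL columns excluded).
members: 4 nullable (language, summary, floor, format — PK (member_id) and explicit NOT NULL columns excluded).
Total: 4 + 4 + 4 = 12.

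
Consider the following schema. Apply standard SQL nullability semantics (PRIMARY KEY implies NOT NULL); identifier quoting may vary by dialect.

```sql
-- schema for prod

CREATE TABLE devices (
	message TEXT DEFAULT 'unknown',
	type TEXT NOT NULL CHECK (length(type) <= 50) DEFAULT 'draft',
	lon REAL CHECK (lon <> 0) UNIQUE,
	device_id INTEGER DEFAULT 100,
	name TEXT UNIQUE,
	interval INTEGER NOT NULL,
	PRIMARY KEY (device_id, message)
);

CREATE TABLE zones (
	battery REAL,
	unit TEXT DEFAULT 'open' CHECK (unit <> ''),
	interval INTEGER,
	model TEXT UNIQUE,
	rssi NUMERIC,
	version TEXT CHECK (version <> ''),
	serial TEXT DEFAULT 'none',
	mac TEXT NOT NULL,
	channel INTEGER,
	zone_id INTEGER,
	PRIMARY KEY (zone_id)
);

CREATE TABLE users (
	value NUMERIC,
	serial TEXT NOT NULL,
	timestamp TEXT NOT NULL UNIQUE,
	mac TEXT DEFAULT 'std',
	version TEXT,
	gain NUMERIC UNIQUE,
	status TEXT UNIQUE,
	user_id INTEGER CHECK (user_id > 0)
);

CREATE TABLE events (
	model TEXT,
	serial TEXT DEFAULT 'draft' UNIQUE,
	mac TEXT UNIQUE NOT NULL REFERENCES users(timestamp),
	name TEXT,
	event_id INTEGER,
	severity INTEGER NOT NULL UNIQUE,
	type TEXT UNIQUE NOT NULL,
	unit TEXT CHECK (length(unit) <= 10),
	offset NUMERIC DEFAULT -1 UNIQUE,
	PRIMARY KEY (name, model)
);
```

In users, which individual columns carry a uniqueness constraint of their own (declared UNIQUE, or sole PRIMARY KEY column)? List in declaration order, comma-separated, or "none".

- value: no UNIQUE or single-column PK constraint.
- serial: no UNIQUE or single-column PK constraint.
- timestamp: declared UNIQUE → unique.
- mac: no UNIQUE or single-column PK constraint.
- version: no UNIQUE or single-column PK constraint.
- gain: declared UNIQUE → unique.
- status: declared UNIQUE → unique.
- user_id: no UNIQUE or single-column PK constraint.

timestamp, gain, status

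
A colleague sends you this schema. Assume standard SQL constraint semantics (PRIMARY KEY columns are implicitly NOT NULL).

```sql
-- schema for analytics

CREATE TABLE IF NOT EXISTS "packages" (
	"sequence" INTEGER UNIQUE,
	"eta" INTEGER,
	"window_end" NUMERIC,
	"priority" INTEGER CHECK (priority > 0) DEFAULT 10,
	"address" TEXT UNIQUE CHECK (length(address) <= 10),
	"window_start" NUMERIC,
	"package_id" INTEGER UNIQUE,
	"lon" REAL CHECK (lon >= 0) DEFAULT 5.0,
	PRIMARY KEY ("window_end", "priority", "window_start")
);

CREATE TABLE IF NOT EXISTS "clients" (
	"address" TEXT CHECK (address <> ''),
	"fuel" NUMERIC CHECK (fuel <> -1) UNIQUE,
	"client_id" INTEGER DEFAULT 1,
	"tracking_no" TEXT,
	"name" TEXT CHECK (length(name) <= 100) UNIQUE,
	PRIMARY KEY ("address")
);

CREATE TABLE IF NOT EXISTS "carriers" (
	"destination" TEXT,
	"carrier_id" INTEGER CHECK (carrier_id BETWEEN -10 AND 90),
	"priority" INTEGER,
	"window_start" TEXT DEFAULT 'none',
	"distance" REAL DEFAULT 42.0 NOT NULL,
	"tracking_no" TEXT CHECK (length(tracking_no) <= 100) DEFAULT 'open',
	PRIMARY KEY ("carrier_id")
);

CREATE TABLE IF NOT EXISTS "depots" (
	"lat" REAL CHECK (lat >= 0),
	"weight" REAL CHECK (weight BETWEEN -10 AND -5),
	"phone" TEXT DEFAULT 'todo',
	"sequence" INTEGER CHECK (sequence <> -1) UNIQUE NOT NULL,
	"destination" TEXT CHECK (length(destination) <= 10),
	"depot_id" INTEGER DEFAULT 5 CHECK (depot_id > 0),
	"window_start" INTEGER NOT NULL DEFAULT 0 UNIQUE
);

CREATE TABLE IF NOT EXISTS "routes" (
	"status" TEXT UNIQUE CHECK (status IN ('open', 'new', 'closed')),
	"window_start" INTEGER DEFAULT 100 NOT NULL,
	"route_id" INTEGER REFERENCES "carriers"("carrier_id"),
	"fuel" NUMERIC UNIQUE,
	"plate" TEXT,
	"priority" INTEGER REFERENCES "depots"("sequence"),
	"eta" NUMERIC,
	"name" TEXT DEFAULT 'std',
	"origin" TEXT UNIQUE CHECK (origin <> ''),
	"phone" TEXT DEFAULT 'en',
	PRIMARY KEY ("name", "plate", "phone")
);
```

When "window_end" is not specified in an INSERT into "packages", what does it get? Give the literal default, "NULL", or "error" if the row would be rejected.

error

window_end has no DEFAULT clause.
Omitting it would insert NULL, but it is part of the PRIMARY KEY, so the INSERT fails.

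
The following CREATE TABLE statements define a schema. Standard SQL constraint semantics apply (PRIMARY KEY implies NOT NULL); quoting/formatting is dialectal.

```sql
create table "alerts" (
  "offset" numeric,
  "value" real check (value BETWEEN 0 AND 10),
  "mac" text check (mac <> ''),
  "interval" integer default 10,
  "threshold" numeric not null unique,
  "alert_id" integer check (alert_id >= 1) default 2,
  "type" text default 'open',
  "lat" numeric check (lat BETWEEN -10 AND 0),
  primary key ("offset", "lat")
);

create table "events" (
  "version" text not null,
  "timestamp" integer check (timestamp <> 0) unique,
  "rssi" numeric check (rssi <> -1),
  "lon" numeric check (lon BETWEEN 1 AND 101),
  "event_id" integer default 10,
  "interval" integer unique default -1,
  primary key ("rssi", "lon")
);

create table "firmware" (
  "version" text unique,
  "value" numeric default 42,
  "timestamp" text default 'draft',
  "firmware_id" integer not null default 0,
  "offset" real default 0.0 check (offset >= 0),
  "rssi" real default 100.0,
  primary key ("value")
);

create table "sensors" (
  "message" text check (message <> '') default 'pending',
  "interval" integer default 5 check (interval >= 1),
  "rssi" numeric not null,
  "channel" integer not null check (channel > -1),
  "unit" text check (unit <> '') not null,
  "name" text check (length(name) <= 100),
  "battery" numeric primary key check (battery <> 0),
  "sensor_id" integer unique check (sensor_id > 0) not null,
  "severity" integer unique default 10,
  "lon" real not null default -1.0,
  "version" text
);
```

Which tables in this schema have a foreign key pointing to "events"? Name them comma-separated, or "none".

none

No REFERENCES clause anywhere in the schema names events.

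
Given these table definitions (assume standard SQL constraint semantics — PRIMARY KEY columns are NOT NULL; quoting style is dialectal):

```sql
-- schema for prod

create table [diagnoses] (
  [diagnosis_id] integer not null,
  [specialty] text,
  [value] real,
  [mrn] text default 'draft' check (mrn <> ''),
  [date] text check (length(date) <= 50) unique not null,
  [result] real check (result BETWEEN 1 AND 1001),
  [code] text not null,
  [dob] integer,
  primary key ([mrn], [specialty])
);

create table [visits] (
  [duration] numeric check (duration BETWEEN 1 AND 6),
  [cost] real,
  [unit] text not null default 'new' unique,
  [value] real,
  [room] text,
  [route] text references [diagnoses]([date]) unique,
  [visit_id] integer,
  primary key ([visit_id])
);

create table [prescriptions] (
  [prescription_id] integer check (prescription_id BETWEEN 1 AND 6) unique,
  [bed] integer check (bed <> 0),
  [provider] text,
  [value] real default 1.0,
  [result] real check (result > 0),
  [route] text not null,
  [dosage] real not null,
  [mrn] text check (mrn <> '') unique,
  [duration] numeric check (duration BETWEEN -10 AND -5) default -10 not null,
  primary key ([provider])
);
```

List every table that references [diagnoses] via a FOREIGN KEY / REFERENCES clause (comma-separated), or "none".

visits

- visits.route references diagnoses(date).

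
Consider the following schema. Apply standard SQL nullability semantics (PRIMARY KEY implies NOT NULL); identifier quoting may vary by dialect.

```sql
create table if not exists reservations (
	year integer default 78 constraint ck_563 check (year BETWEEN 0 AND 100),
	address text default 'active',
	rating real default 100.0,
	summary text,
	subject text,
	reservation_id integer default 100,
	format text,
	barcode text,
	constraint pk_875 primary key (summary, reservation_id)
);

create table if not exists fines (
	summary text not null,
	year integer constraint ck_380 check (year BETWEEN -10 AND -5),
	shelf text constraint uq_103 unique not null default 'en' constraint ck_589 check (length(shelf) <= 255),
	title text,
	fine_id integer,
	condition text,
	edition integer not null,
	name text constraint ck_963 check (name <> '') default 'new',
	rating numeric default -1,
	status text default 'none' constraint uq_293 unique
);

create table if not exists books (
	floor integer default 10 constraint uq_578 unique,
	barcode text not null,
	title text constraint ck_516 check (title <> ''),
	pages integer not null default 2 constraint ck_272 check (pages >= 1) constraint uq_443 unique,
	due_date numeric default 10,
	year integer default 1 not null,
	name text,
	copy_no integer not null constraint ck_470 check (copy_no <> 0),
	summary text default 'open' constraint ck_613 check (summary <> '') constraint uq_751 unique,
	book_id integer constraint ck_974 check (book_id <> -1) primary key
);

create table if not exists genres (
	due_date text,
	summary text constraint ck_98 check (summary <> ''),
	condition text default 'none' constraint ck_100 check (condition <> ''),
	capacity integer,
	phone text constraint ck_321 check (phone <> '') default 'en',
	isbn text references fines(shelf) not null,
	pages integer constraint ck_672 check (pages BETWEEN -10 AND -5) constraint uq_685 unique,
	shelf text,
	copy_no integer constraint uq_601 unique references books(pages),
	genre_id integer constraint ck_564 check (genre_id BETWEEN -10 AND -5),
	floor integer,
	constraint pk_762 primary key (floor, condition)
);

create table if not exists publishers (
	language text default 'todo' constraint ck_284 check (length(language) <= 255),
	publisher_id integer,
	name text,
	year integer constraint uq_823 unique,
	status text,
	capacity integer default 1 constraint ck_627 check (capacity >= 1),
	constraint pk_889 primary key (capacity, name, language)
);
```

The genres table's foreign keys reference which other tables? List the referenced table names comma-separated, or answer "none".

- isbn REFERENCES fines(shelf).
- copy_no REFERENCES books(pages).

fines, books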